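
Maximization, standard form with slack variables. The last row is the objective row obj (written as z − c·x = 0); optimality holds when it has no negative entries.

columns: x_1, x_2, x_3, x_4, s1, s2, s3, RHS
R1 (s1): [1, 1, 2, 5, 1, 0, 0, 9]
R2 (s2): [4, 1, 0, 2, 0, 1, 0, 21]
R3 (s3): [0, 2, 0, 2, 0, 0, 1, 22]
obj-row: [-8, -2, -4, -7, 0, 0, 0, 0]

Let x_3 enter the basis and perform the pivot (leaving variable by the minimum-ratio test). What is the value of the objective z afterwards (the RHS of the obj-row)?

Ratio test on column x_3 — row 1: 9/2 = 9/2; row 2: entry 0 ≤ 0; row 3: entry 0 ≤ 0. Minimum is 9/2 at row 1 (s1 leaves); pivot element 2.
Pivot on row 1; the obj-row RHS becomes 0 − (-4)·(9/2) = 18.

18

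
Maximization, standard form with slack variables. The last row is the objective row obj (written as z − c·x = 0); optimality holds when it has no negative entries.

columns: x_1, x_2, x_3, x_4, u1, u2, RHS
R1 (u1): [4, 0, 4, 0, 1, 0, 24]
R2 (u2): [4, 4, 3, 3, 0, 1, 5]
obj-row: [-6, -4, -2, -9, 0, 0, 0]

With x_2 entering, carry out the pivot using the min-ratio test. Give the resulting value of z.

5

Ratio test on column x_2 — row 1: entry 0 ≤ 0; row 2: 5/4 = 5/4. Minimum is 5/4 at row 2 (u2 leaves); pivot element 4.
Pivot on row 2; the obj-row RHS becomes 0 − (-4)·(5/4) = 5.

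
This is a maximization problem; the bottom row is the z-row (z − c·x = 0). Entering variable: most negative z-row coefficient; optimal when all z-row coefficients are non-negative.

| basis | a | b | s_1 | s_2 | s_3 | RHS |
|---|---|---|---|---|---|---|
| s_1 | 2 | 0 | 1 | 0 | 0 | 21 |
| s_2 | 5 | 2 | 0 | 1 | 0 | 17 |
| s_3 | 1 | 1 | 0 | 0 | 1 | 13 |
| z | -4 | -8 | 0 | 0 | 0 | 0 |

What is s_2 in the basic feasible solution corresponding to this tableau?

17

s_2 is basic (row 2); its value is the RHS of that row, 17.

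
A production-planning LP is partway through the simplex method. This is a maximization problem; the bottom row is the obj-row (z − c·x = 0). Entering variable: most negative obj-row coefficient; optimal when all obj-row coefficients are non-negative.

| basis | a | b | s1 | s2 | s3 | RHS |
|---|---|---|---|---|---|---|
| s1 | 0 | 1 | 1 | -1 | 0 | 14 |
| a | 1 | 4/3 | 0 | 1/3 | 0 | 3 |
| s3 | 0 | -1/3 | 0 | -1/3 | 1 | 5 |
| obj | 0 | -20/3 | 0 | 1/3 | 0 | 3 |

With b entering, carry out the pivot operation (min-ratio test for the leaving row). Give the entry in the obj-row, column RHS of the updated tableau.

Ratio test on column b — row 1: 14/1 = 14; row 2: 3/(4/3) = 9/4; row 3: entry -1/3 ≤ 0. Minimum is 9/4 at row 2 (a leaves); pivot element 4/3.
Divide row 2 by 4/3; eliminate column b from the other rows.
obj-row update in column RHS: 3 − (-20/3)·(9/4) = 18.

18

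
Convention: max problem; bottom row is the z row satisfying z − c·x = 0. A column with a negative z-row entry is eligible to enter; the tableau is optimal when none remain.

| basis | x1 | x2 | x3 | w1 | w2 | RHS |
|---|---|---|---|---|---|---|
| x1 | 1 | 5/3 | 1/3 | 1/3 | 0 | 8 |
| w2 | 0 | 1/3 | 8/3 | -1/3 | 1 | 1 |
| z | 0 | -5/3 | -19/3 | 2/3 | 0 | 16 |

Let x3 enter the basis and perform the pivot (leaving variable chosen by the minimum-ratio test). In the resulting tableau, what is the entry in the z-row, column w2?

Ratio test on column x3 — row 1: 8/(1/3) = 24; row 2: 1/(8/3) = 3/8. Minimum is 3/8 at row 2 (w2 leaves); pivot element 8/3.
Divide row 2 by 8/3; eliminate column x3 from the other rows.
z-row update in column w2: 0 − (-19/3)·(3/8) = 19/8.

19/8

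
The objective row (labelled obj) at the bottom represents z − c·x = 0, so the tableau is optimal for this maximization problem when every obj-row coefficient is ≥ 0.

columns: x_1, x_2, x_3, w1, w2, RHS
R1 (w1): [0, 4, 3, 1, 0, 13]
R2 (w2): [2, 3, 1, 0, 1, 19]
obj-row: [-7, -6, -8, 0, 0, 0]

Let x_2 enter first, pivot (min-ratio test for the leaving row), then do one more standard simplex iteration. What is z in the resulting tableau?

Ratio test on column x_2 — row 1: 13/4 = 13/4; row 2: 19/3 = 19/3. Minimum is 13/4 at row 1 (w1 leaves); pivot element 4.
Pivot on row 1; the obj-row RHS becomes 0 − (-6)·(13/4) = 39/2.
Next entering variable (most negative obj-row entry -7): x_1.
Ratio test on column x_1 — row 1: entry 0 ≤ 0; row 2: (37/4)/2 = 37/8. Minimum is 37/8 at row 2 (w2 leaves); pivot element 2.
After the second pivot the obj-row RHS is 39/2 − (-7)·(37/8) = 415/8.

415/8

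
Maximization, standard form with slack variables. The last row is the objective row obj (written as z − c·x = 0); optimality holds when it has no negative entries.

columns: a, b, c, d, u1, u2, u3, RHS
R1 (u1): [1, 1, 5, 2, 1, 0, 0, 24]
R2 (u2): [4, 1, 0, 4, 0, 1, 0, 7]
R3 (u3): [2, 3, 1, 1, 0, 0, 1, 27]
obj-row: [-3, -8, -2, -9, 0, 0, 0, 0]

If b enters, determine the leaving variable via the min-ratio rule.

Column b entries and ratios — u1: 24/1 = 24; u2: 7/1 = 7; u3: 27/3 = 9.
Smallest ratio is 7 in the row of u2, so u2 leaves.

u2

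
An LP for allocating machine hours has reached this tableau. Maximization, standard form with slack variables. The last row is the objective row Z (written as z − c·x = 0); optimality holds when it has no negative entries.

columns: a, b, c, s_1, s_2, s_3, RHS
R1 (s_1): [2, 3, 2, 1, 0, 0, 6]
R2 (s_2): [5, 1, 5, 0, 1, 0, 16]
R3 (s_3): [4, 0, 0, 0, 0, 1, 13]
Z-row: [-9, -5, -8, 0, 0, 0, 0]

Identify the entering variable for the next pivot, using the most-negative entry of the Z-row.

a

Negative Z-row entries: a: -9, b: -5, c: -8.
The most negative is -9 in column a, so a enters.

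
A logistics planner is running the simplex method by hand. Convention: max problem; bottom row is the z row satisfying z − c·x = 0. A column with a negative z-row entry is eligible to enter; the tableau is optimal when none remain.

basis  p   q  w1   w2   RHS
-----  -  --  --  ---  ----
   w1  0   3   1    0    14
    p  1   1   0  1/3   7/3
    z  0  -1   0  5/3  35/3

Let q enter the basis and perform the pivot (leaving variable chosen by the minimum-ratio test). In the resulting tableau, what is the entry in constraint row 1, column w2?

Ratio test on column q — row 1: 14/3 = 14/3; row 2: (7/3)/1 = 7/3. Minimum is 7/3 at row 2 (p leaves); pivot element 1.
Divide row 2 by 1; eliminate column q from the other rows.
Row 1 update in column w2: 0 − 3·(1/3) = -1.

-1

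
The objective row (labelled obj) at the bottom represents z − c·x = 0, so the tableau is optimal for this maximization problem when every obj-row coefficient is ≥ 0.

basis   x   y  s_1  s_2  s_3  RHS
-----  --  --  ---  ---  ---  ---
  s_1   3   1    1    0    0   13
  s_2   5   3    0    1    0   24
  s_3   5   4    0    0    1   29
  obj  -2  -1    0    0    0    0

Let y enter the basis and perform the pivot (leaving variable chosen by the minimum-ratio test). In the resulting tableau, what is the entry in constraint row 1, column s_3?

-1/4

Ratio test on column y — row 1: 13/1 = 13; row 2: 24/3 = 8; row 3: 29/4 = 29/4. Minimum is 29/4 at row 3 (s_3 leaves); pivot element 4.
Divide row 3 by 4; eliminate column y from the other rows.
Row 1 update in column s_3: 0 − 1·(1/4) = -1/4.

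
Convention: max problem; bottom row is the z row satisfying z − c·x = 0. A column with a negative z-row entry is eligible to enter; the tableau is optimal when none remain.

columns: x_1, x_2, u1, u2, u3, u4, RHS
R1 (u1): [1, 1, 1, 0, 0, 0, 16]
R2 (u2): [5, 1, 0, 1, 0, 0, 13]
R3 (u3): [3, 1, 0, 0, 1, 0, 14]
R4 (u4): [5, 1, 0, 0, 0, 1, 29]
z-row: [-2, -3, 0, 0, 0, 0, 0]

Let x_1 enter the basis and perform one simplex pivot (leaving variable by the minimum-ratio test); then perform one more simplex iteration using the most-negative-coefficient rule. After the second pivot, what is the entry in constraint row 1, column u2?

-1

Ratio test on column x_1 — row 1: 16/1 = 16; row 2: 13/5 = 13/5; row 3: 14/3 = 14/3; row 4: 29/5 = 29/5. Minimum is 13/5 at row 2 (u2 leaves); pivot element 5.
Divide row 2 by 5; eliminate column x_1 from the other rows.
Second iteration: most negative z-row entry is -13/5 in column x_2, so x_2 enters.
Ratio test on column x_2 — row 1: (67/5)/(4/5) = 67/4; row 2: (13/5)/(1/5) = 13; row 3: (31/5)/(2/5) = 31/2; row 4: entry 0 ≤ 0. Minimum is 13 at row 2 (x_1 leaves); pivot element 1/5.
Divide row 2 by 1/5; eliminate column x_2 from the other rows.
After both pivots, the entry at constraint row 1, column u2 is -1.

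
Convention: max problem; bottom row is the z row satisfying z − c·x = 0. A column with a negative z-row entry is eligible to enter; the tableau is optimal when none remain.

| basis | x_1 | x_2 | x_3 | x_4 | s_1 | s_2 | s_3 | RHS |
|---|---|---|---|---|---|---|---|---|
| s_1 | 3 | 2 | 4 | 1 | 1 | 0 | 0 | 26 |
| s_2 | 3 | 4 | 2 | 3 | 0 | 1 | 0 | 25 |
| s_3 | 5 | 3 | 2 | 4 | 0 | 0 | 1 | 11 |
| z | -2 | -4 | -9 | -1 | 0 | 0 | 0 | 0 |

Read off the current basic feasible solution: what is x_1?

x_1 is not in the basis, so in the current basic feasible solution x_1 = 0.

0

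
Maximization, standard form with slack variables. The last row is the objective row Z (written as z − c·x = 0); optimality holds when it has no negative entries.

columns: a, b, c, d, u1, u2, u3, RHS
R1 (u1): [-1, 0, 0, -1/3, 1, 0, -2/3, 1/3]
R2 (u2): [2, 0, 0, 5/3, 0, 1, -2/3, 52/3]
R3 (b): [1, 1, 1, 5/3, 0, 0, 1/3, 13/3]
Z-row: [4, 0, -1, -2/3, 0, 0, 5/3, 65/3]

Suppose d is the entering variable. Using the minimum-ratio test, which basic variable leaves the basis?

Column d entries and ratios — u1: -1/3 ≤ 0, skip; u2: (52/3)/(5/3) = 52/5; b: (13/3)/(5/3) = 13/5.
Smallest ratio is 13/5 in the row of b, so b leaves.

b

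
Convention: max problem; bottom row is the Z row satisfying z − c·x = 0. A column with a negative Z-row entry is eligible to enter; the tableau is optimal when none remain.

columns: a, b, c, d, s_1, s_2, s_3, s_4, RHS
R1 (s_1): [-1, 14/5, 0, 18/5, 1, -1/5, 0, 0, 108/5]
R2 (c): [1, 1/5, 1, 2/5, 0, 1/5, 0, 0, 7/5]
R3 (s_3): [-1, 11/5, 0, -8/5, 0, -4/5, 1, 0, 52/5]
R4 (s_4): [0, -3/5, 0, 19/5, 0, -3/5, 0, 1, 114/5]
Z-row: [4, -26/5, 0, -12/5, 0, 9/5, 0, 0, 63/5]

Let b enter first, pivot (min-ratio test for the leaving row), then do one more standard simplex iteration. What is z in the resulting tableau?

Ratio test on column b — row 1: (108/5)/(14/5) = 54/7; row 2: (7/5)/(1/5) = 7; row 3: (52/5)/(11/5) = 52/11; row 4: entry -3/5 ≤ 0. Minimum is 52/11 at row 3 (s_3 leaves); pivot element 11/5.
Pivot on row 3; the Z-row RHS becomes 63/5 − (-26/5)·(52/11) = 409/11.
Next entering variable (most negative Z-row entry -68/11): d.
Ratio test on column d — row 1: (92/11)/(62/11) = 46/31; row 2: (5/11)/(6/11) = 5/6; row 3: entry -8/11 ≤ 0; row 4: (282/11)/(37/11) = 282/37. Minimum is 5/6 at row 2 (c leaves); pivot element 6/11.
After the second pivot the Z-row RHS is 409/11 − (-68/11)·(5/6) = 127/3.

127/3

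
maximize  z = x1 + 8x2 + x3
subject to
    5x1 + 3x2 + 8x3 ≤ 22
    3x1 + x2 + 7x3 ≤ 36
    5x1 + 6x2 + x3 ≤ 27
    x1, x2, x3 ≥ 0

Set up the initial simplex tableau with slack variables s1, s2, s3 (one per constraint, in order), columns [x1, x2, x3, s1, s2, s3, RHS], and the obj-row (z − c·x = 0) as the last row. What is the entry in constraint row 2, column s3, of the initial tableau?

Slack s3 belongs to constraint 3; its column is the unit vector e_3, so the entry in row 2 is 0.

0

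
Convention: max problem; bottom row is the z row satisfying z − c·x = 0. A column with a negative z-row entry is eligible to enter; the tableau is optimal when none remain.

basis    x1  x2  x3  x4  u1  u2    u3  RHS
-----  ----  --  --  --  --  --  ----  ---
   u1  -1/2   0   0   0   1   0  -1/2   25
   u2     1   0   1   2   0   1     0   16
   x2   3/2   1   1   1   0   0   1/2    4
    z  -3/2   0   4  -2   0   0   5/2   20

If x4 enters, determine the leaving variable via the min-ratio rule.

Column x4 entries and ratios — u1: 0 ≤ 0, skip; u2: 16/2 = 8; x2: 4/1 = 4.
Smallest ratio is 4 in the row of x2, so x2 leaves.

x2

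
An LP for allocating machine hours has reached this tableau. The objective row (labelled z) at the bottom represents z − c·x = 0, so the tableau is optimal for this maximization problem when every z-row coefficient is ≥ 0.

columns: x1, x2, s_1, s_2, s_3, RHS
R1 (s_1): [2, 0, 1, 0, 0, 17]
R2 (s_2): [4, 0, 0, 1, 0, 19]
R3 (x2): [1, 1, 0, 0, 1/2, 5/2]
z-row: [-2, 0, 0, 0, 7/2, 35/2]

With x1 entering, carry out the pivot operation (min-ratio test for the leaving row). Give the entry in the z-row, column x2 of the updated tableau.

2

Ratio test on column x1 — row 1: 17/2 = 17/2; row 2: 19/4 = 19/4; row 3: (5/2)/1 = 5/2. Minimum is 5/2 at row 3 (x2 leaves); pivot element 1.
Divide row 3 by 1; eliminate column x1 from the other rows.
z-row update in column x2: 0 − (-2)·1 = 2.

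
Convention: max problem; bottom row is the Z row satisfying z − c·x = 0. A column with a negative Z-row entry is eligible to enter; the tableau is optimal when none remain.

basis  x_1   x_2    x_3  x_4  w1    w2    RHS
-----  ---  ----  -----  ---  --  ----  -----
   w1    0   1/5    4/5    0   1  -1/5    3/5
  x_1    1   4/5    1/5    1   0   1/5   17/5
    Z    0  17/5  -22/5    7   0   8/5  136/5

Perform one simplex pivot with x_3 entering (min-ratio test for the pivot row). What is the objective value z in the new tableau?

Ratio test on column x_3 — row 1: (3/5)/(4/5) = 3/4; row 2: (17/5)/(1/5) = 17. Minimum is 3/4 at row 1 (w1 leaves); pivot element 4/5.
Pivot on row 1; the Z-row RHS becomes 136/5 − (-22/5)·(3/4) = 61/2.

61/2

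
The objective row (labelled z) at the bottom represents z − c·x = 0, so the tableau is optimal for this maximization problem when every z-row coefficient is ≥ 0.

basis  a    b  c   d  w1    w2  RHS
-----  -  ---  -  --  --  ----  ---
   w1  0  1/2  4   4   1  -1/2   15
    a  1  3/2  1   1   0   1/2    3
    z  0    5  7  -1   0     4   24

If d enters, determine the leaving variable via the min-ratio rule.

a

Column d entries and ratios — w1: 15/4 = 15/4; a: 3/1 = 3.
Smallest ratio is 3 in the row of a, so a leaves.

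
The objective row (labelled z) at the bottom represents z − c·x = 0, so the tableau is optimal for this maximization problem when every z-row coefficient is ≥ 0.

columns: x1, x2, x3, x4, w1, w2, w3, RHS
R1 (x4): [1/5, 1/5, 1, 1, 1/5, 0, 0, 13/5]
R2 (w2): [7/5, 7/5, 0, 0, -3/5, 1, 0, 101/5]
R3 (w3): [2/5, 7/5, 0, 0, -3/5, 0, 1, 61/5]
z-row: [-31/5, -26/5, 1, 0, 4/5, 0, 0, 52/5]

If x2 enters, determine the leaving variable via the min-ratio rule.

Column x2 entries and ratios — x4: (13/5)/(1/5) = 13; w2: (101/5)/(7/5) = 101/7; w3: (61/5)/(7/5) = 61/7.
Smallest ratio is 61/7 in the row of w3, so w3 leaves.

w3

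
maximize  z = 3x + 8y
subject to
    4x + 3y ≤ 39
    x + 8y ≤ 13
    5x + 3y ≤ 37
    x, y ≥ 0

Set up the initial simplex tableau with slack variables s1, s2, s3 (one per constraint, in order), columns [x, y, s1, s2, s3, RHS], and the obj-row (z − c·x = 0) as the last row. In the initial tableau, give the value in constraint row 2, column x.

Constraint 2 has coefficient 1 on x.

1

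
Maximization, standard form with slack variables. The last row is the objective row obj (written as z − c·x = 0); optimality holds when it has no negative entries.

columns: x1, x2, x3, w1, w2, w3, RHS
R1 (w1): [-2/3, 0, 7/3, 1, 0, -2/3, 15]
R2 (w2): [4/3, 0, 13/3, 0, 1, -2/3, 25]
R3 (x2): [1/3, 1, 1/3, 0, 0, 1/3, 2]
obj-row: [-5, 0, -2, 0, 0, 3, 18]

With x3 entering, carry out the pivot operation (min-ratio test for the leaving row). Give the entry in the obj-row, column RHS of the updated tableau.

Ratio test on column x3 — row 1: 15/(7/3) = 45/7; row 2: 25/(13/3) = 75/13; row 3: 2/(1/3) = 6. Minimum is 75/13 at row 2 (w2 leaves); pivot element 13/3.
Divide row 2 by 13/3; eliminate column x3 from the other rows.
obj-row update in column RHS: 18 − (-2)·(75/13) = 384/13.

384/13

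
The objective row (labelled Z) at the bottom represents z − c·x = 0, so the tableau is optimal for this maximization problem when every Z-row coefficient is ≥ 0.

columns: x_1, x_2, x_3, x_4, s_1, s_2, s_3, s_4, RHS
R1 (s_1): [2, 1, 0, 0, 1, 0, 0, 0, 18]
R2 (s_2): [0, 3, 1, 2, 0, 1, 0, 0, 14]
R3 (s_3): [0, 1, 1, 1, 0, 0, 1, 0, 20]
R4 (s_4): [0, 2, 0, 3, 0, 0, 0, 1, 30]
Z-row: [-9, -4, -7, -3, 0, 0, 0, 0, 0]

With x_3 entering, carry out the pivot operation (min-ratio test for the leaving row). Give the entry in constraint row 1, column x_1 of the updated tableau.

2

Ratio test on column x_3 — row 1: entry 0 ≤ 0; row 2: 14/1 = 14; row 3: 20/1 = 20; row 4: entry 0 ≤ 0. Minimum is 14 at row 2 (s_2 leaves); pivot element 1.
Divide row 2 by 1; eliminate column x_3 from the other rows.
Row 1 update in column x_1: 2 − 0·0 = 2.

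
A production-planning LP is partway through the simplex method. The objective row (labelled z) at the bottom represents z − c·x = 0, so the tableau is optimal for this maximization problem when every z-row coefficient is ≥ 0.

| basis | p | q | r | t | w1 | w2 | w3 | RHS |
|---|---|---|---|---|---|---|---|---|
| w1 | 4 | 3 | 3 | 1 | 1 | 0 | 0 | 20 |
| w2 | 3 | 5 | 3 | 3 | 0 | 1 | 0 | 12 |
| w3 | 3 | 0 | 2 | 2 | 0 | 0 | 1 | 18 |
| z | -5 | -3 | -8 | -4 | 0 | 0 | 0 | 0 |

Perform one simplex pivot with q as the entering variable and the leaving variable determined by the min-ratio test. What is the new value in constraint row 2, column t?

Ratio test on column q — row 1: 20/3 = 20/3; row 2: 12/5 = 12/5; row 3: entry 0 ≤ 0. Minimum is 12/5 at row 2 (w2 leaves); pivot element 5.
Divide row 2 by 5; eliminate column q from the other rows.
In the new row 2, the t entry is the old entry divided by the pivot: 3/5 = 3/5.

3/5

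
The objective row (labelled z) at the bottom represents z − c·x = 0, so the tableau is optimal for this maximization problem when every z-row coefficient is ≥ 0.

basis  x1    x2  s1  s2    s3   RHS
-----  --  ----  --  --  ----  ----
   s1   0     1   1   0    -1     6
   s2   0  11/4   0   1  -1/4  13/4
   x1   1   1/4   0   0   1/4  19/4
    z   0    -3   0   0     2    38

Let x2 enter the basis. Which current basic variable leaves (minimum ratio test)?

s2

Column x2 entries and ratios — s1: 6/1 = 6; s2: (13/4)/(11/4) = 13/11; x1: (19/4)/(1/4) = 19.
Smallest ratio is 13/11 in the row of s2, so s2 leaves.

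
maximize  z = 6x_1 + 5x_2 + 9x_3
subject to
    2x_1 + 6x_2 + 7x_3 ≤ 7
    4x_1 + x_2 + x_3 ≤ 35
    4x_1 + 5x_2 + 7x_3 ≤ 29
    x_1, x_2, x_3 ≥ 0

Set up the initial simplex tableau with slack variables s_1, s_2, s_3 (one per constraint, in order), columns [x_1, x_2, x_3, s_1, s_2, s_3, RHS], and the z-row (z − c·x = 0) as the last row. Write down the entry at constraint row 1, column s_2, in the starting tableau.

0

Slack s_2 belongs to constraint 2; its column is the unit vector e_2, so the entry in row 1 is 0.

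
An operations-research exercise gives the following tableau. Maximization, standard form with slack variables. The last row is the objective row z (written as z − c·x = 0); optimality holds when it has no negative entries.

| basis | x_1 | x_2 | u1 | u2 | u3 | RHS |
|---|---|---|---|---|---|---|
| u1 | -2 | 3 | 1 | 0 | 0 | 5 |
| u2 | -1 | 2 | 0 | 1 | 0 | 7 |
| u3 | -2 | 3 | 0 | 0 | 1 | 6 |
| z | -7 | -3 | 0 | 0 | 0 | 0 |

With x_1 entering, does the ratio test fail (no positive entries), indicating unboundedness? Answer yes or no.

yes

Every constraint-row entry in column x_1 is ≤ 0, so increasing x_1 is unbounded.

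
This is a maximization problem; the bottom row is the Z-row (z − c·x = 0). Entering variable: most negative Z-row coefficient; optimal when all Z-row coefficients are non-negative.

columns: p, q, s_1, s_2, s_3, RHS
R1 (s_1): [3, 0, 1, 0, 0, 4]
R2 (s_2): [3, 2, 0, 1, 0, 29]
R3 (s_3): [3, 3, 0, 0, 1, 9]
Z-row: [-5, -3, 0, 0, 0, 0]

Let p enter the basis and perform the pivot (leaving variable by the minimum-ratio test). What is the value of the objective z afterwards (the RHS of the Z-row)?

Ratio test on column p — row 1: 4/3 = 4/3; row 2: 29/3 = 29/3; row 3: 9/3 = 3. Minimum is 4/3 at row 1 (s_1 leaves); pivot element 3.
Pivot on row 1; the Z-row RHS becomes 0 − (-5)·(4/3) = 20/3.

20/3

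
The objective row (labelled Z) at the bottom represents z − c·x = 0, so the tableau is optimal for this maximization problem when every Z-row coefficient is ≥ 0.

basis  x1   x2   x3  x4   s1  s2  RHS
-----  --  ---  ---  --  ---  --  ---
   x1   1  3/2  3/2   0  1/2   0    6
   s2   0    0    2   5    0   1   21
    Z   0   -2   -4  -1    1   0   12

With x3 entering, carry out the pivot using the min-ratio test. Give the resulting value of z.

Ratio test on column x3 — row 1: 6/(3/2) = 4; row 2: 21/2 = 21/2. Minimum is 4 at row 1 (x1 leaves); pivot element 3/2.
Pivot on row 1; the Z-row RHS becomes 12 − (-4)·4 = 28.

28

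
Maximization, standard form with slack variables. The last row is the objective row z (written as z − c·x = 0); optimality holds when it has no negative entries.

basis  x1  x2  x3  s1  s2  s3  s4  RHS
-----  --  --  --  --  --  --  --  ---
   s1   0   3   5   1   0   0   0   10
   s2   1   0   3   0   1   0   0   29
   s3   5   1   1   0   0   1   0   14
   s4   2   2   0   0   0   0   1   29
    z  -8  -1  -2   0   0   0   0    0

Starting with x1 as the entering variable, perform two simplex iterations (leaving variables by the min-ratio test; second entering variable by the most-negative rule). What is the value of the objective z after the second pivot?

Ratio test on column x1 — row 1: entry 0 ≤ 0; row 2: 29/1 = 29; row 3: 14/5 = 14/5; row 4: 29/2 = 29/2. Minimum is 14/5 at row 3 (s3 leaves); pivot element 5.
Pivot on row 3; the z-row RHS becomes 0 − (-8)·(14/5) = 112/5.
Next entering variable (most negative z-row entry -2/5): x3.
Ratio test on column x3 — row 1: 10/5 = 2; row 2: (131/5)/(14/5) = 131/14; row 3: (14/5)/(1/5) = 14; row 4: entry -2/5 ≤ 0. Minimum is 2 at row 1 (s1 leaves); pivot element 5.
After the second pivot the z-row RHS is 112/5 − (-2/5)·2 = 116/5.

116/5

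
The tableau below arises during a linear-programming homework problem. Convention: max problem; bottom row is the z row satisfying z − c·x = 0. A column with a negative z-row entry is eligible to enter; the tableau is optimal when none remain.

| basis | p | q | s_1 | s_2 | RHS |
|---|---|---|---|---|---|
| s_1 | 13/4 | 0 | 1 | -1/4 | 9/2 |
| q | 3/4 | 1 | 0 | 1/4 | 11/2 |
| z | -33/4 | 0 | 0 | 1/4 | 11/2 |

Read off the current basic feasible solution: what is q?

q is basic (row 2); its value is the RHS of that row, 11/2.

11/2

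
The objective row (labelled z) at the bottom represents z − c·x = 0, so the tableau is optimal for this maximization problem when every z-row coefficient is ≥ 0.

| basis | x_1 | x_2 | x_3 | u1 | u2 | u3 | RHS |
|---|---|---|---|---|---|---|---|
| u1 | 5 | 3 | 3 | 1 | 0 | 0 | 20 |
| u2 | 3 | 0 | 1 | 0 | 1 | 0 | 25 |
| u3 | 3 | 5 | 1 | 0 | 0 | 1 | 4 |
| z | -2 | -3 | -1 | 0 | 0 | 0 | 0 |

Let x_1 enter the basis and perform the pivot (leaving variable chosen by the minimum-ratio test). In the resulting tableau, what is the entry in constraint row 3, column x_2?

Ratio test on column x_1 — row 1: 20/5 = 4; row 2: 25/3 = 25/3; row 3: 4/3 = 4/3. Minimum is 4/3 at row 3 (u3 leaves); pivot element 3.
Divide row 3 by 3; eliminate column x_1 from the other rows.
In the new row 3, the x_2 entry is the old entry divided by the pivot: 5/3 = 5/3.

5/3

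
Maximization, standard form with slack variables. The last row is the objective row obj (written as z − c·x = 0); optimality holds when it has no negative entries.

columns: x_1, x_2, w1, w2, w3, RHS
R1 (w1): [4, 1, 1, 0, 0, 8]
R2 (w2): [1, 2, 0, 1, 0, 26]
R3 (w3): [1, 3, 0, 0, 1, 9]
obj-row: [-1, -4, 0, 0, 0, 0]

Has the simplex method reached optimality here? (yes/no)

no

The obj-row has a negative entry -4 in column x_2, so it is not optimal.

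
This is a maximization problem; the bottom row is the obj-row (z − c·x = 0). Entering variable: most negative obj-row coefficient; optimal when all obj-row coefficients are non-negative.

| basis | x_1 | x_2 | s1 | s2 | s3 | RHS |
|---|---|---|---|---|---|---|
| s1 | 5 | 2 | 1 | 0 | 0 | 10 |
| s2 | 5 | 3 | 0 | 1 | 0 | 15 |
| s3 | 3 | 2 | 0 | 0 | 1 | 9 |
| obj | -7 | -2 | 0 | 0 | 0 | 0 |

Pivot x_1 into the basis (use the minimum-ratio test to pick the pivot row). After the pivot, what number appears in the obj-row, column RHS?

14

Ratio test on column x_1 — row 1: 10/5 = 2; row 2: 15/5 = 3; row 3: 9/3 = 3. Minimum is 2 at row 1 (s1 leaves); pivot element 5.
Divide row 1 by 5; eliminate column x_1 from the other rows.
obj-row update in column RHS: 0 − (-7)·2 = 14.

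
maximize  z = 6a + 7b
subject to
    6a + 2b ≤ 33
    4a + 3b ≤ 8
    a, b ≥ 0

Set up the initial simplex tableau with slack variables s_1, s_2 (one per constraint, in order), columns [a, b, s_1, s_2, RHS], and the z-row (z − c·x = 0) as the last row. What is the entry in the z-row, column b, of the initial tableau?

The z-row carries the negated objective coefficients: the b entry is -7.

-7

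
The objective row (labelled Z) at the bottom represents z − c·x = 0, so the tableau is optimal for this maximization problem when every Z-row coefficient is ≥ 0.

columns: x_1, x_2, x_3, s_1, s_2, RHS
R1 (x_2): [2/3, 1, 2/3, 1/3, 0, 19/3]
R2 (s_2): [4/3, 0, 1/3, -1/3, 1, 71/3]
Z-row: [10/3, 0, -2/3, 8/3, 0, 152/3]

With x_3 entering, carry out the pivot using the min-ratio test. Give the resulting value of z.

57

Ratio test on column x_3 — row 1: (19/3)/(2/3) = 19/2; row 2: (71/3)/(1/3) = 71. Minimum is 19/2 at row 1 (x_2 leaves); pivot element 2/3.
Pivot on row 1; the Z-row RHS becomes 152/3 − (-2/3)·(19/2) = 57.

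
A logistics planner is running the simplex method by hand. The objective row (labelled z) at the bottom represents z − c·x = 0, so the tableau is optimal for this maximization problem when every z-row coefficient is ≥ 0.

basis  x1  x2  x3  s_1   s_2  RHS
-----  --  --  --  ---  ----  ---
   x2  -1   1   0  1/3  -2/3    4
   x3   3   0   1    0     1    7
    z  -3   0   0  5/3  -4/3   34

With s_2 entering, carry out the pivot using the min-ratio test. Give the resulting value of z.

Ratio test on column s_2 — row 1: entry -2/3 ≤ 0; row 2: 7/1 = 7. Minimum is 7 at row 2 (x3 leaves); pivot element 1.
Pivot on row 2; the z-row RHS becomes 34 − (-4/3)·7 = 130/3.

130/3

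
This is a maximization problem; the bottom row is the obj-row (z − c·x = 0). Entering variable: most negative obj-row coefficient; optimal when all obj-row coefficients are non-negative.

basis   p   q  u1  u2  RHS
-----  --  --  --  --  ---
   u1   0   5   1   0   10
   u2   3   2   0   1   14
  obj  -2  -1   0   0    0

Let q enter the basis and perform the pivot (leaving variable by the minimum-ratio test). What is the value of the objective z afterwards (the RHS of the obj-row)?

2

Ratio test on column q — row 1: 10/5 = 2; row 2: 14/2 = 7. Minimum is 2 at row 1 (u1 leaves); pivot element 5.
Pivot on row 1; the obj-row RHS becomes 0 − (-1)·2 = 2.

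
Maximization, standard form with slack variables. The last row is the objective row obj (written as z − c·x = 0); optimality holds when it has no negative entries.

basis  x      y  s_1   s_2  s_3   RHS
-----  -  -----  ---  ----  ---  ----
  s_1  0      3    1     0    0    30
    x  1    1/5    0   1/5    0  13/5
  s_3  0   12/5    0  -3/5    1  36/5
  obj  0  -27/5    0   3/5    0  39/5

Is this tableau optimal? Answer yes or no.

The obj-row has a negative entry -27/5 in column y, so it is not optimal.

no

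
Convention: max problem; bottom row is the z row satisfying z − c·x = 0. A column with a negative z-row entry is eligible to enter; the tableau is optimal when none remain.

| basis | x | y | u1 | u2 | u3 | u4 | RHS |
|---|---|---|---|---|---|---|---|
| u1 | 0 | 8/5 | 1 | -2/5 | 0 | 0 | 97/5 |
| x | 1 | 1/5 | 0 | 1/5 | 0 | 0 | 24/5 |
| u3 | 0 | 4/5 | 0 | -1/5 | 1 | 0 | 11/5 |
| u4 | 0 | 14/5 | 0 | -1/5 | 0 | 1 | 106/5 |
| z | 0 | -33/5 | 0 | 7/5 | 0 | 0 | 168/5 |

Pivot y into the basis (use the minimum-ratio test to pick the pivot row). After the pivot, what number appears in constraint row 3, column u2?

Ratio test on column y — row 1: (97/5)/(8/5) = 97/8; row 2: (24/5)/(1/5) = 24; row 3: (11/5)/(4/5) = 11/4; row 4: (106/5)/(14/5) = 53/7. Minimum is 11/4 at row 3 (u3 leaves); pivot element 4/5.
Divide row 3 by 4/5; eliminate column y from the other rows.
In the new row 3, the u2 entry is the old entry divided by the pivot: (-1/5)/(4/5) = -1/4.

-1/4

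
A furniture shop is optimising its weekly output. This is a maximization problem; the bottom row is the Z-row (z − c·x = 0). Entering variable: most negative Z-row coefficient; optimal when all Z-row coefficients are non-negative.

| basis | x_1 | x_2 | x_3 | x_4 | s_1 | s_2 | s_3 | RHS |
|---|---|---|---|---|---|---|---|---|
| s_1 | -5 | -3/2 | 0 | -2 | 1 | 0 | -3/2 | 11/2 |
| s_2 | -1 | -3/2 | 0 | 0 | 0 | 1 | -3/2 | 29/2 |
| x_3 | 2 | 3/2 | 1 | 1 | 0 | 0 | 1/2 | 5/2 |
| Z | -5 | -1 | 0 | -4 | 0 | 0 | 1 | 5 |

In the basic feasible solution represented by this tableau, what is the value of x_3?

5/2

x_3 is basic (row 3); its value is the RHS of that row, 5/2.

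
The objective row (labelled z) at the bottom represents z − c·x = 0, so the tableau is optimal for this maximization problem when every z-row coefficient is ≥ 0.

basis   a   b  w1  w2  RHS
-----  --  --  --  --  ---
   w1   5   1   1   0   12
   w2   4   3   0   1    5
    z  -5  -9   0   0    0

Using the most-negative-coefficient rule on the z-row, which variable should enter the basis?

b

Negative z-row entries: a: -5, b: -9.
The most negative is -9 in column b, so b enters.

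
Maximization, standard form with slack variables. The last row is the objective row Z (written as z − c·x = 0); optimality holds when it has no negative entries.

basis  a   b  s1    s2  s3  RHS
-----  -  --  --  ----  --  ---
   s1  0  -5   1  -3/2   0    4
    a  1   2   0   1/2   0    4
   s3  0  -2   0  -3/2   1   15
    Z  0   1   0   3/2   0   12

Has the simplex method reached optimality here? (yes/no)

yes

Every Z-row coefficient is ≥ 0, so the tableau is optimal.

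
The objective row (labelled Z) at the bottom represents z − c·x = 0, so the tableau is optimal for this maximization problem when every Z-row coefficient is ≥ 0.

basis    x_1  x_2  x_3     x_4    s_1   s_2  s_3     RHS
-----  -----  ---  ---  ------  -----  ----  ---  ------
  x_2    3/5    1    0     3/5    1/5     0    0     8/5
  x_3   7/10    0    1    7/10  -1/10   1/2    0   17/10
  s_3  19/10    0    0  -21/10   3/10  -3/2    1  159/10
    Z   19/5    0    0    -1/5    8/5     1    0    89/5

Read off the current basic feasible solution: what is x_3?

x_3 is basic (row 2); its value is the RHS of that row, 17/10.

17/10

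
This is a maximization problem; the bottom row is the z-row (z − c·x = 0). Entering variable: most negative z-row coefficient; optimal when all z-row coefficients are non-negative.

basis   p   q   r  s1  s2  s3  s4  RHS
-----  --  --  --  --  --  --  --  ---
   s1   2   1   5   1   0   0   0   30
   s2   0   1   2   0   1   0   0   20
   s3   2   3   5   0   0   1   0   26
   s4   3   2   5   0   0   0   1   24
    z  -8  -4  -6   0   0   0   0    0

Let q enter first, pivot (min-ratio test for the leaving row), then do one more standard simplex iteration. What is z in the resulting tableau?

Ratio test on column q — row 1: 30/1 = 30; row 2: 20/1 = 20; row 3: 26/3 = 26/3; row 4: 24/2 = 12. Minimum is 26/3 at row 3 (s3 leaves); pivot element 3.
Pivot on row 3; the z-row RHS becomes 0 − (-4)·(26/3) = 104/3.
Next entering variable (most negative z-row entry -16/3): p.
Ratio test on column p — row 1: (64/3)/(4/3) = 16; row 2: entry -2/3 ≤ 0; row 3: (26/3)/(2/3) = 13; row 4: (20/3)/(5/3) = 4. Minimum is 4 at row 4 (s4 leaves); pivot element 5/3.
After the second pivot the z-row RHS is 104/3 − (-16/3)·4 = 56.

56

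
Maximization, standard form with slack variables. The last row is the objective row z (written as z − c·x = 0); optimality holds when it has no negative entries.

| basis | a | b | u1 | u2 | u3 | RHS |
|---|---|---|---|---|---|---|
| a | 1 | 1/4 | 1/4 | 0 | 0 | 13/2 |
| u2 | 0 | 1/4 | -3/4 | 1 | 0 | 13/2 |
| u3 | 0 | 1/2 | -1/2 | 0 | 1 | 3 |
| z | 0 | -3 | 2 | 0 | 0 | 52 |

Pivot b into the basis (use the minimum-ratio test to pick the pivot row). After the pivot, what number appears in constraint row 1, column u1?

1/2

Ratio test on column b — row 1: (13/2)/(1/4) = 26; row 2: (13/2)/(1/4) = 26; row 3: 3/(1/2) = 6. Minimum is 6 at row 3 (u3 leaves); pivot element 1/2.
Divide row 3 by 1/2; eliminate column b from the other rows.
Row 1 update in column u1: 1/4 − (1/4)·(-1) = 1/2.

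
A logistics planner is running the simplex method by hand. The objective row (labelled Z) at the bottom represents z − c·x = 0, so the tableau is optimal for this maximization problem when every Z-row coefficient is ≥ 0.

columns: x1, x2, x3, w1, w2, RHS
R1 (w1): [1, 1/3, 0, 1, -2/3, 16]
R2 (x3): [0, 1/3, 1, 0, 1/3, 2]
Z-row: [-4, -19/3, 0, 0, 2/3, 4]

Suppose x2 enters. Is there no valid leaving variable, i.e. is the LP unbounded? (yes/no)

no

Column x2 has positive entries in row(s) 1, 2, so the ratio test bounds it — not unbounded.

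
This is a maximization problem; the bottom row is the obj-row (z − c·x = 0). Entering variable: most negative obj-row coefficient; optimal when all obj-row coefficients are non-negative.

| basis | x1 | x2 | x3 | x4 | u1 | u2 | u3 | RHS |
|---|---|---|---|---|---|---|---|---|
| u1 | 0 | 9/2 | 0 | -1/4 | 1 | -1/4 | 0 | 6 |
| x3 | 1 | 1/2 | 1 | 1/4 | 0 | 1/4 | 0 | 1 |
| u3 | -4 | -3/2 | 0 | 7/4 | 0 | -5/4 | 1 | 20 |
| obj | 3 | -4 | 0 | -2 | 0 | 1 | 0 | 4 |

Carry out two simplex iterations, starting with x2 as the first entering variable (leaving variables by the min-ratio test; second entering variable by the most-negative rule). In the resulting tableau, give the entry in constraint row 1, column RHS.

Ratio test on column x2 — row 1: 6/(9/2) = 4/3; row 2: 1/(1/2) = 2; row 3: entry -3/2 ≤ 0. Minimum is 4/3 at row 1 (u1 leaves); pivot element 9/2.
Divide row 1 by 9/2; eliminate column x2 from the other rows.
Second iteration: most negative obj-row entry is -20/9 in column x4, so x4 enters.
Ratio test on column x4 — row 1: entry -1/18 ≤ 0; row 2: (1/3)/(5/18) = 6/5; row 3: 22/(5/3) = 66/5. Minimum is 6/5 at row 2 (x3 leaves); pivot element 5/18.
Divide row 2 by 5/18; eliminate column x4 from the other rows.
After both pivots, the entry at constraint row 1, column RHS is 7/5.

7/5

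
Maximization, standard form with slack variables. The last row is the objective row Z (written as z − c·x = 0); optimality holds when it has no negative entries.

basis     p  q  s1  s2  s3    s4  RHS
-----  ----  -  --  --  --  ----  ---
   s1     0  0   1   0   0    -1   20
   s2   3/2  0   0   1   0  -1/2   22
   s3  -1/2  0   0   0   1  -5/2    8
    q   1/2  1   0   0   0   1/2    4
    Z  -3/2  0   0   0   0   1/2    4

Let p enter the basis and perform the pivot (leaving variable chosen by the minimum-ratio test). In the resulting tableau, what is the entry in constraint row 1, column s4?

Ratio test on column p — row 1: entry 0 ≤ 0; row 2: 22/(3/2) = 44/3; row 3: entry -1/2 ≤ 0; row 4: 4/(1/2) = 8. Minimum is 8 at row 4 (q leaves); pivot element 1/2.
Divide row 4 by 1/2; eliminate column p from the other rows.
Row 1 update in column s4: -1 − 0·1 = -1.

-1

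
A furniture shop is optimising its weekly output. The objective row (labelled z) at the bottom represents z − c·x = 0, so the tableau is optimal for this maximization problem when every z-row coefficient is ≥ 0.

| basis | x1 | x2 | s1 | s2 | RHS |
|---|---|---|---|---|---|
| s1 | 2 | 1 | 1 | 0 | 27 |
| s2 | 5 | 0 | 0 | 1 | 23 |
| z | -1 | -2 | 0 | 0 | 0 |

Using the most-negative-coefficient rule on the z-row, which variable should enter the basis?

x2

Negative z-row entries: x1: -1, x2: -2.
The most negative is -2 in column x2, so x2 enters.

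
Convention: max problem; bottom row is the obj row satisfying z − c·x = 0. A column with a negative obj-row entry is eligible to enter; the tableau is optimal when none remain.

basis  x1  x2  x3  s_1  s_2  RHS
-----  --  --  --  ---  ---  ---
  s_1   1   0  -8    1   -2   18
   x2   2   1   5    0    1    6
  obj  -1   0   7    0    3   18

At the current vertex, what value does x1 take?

x1 is not in the basis, so in the current basic feasible solution x1 = 0.

0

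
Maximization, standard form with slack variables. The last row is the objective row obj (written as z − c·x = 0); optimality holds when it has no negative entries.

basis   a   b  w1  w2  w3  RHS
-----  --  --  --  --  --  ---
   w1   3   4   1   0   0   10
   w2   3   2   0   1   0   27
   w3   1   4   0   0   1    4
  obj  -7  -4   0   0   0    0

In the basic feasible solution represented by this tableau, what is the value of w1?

w1 is basic (row 1); its value is the RHS of that row, 10.

10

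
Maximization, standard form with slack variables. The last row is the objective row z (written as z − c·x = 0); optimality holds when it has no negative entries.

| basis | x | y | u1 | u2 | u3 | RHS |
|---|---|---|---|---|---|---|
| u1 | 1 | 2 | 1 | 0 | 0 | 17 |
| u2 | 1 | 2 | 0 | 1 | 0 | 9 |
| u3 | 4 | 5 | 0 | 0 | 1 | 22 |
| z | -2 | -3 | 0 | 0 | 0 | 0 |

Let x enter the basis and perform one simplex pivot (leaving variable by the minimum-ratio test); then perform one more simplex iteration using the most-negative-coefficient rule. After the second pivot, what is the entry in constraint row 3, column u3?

1/5

Ratio test on column x — row 1: 17/1 = 17; row 2: 9/1 = 9; row 3: 22/4 = 11/2. Minimum is 11/2 at row 3 (u3 leaves); pivot element 4.
Divide row 3 by 4; eliminate column x from the other rows.
Second iteration: most negative z-row entry is -1/2 in column y, so y enters.
Ratio test on column y — row 1: (23/2)/(3/4) = 46/3; row 2: (7/2)/(3/4) = 14/3; row 3: (11/2)/(5/4) = 22/5. Minimum is 22/5 at row 3 (x leaves); pivot element 5/4.
Divide row 3 by 5/4; eliminate column y from the other rows.
After both pivots, the entry at constraint row 3, column u3 is 1/5.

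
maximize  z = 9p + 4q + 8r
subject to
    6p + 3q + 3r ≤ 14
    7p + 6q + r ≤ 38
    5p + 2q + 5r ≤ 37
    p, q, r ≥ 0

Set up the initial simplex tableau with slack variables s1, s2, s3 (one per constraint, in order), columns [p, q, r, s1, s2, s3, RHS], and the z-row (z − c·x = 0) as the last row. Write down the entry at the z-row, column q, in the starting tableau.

-4

The z-row carries the negated objective coefficients: the q entry is -4.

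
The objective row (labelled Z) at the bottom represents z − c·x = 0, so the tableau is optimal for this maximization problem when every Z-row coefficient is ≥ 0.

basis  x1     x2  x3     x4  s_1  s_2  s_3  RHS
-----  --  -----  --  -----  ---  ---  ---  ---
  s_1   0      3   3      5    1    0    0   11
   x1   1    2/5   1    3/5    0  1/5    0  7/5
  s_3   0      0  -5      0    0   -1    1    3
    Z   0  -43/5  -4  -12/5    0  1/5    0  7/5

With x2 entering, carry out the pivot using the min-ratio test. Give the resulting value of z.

Ratio test on column x2 — row 1: 11/3 = 11/3; row 2: (7/5)/(2/5) = 7/2; row 3: entry 0 ≤ 0. Minimum is 7/2 at row 2 (x1 leaves); pivot element 2/5.
Pivot on row 2; the Z-row RHS becomes 7/5 − (-43/5)·(7/2) = 63/2.

63/2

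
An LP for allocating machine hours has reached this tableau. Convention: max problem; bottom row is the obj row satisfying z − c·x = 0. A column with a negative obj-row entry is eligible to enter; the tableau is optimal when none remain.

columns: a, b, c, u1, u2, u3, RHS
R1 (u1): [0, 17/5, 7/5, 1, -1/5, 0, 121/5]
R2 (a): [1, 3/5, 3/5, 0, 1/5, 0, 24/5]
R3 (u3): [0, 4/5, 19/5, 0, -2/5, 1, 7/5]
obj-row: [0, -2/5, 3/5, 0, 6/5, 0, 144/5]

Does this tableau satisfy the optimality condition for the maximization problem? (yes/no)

no

The obj-row has a negative entry -2/5 in column b, so it is not optimal.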